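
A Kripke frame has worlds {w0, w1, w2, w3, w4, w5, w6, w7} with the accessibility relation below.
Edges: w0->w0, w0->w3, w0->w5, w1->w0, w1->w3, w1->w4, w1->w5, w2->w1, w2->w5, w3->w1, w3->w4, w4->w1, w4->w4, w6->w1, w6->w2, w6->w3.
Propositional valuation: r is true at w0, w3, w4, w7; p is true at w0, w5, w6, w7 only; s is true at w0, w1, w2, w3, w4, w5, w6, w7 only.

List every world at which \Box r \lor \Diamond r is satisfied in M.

w0, w1, w3, w4, w5, w6, w7

Let φ = \Box r \lor \Diamond r. Evaluate φ at each world:
  w0 (successors {w0, w3, w5}): φ is true.
  w1 (successors {w0, w3, w4, w5}): φ is true.
  w2 (successors {w1, w5}): φ is false.
  w3 (successors {w1, w4}): φ is true.
  w4 (successors {w1, w4}): φ is true.
  w5 (successors ∅): φ is true.
  w6 (successors {w1, w2, w3}): φ is true.
  w7 (successors ∅): φ is true.
For instance, at w1:
  At w1: \Box r is false, \Diamond r is true, so \Box r \lor \Diamond r is true.
    At w1: \Box r requires r at every successor {w0, w3, w4, w5}.
      r fails at w5, so \Box r is false at w1.
    At w1: \Diamond r requires r at some successor in {w0, w3, w4, w5}.
      r holds at w0, so \Diamond r is true at w1.
Satisfying worlds: {w0, w1, w3, w4, w5, w6, w7}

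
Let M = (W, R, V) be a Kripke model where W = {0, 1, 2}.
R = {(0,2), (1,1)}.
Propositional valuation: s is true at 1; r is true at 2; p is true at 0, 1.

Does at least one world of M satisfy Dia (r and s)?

No

Recall that Dia ψ holds at a world iff ψ holds at some accessible world.
Let φ = Dia (r and s). Evaluate φ at each world:
  0 (successors {2}): φ is false.
  1 (successors {1}): φ is false.
  2 (successors ∅): φ is false.
For instance, at 0:
  At 0: Dia (r and s) requires r and s at some successor in {2}.
    At 2: r and s is false.
  So Dia (r and s) is false at 0.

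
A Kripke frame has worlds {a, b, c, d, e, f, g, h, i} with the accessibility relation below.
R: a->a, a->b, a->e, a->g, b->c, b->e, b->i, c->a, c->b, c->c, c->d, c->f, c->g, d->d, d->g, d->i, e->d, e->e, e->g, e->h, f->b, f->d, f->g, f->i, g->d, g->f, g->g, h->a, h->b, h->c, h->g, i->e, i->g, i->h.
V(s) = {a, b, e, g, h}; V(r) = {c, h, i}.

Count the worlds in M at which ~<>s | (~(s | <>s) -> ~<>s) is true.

9

Let φ = ~<>s | (~(s | <>s) -> ~<>s). Evaluate φ at each world:
  a (successors {a, b, e, g}): φ is true.
  b (successors {c, e, i}): φ is true.
  c (successors {a, b, c, d, f, g}): φ is true.
  d (successors {d, g, i}): φ is true.
  e (successors {d, e, g, h}): φ is true.
  f (successors {b, d, g, i}): φ is true.
  g (successors {d, f, g}): φ is true.
  h (successors {a, b, c, g}): φ is true.
  i (successors {e, g, h}): φ is true.
For instance, at d:
  At d: ~<>s is false, ~(s | <>s) -> ~<>s is true, so ~<>s | (~(s | <>s) -> ~<>s) is true.
    At d: <>s is true, so ~<>s is false.
      At d: <>s requires s at some successor in {d, g, i}.
        s holds at g, so <>s is true at d.
    At d: ~(s | <>s) is false, ~<>s is false, so ~(s | <>s) -> ~<>s is true.
      At d: s | <>s is true, so ~(s | <>s) is false.
      At d: <>s is true, so ~<>s is false.
Satisfying worlds: {a, b, c, d, e, f, g, h, i}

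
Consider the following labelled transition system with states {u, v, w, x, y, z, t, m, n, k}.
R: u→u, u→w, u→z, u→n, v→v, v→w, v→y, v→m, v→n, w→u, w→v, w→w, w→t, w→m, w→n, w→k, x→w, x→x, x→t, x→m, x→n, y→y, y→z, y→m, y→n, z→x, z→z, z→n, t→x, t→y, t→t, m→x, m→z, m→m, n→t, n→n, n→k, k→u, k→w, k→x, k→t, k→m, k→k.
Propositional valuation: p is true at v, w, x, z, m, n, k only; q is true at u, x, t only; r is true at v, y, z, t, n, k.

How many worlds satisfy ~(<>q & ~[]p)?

Recall that []ψ holds at a world iff ψ holds at every accessible world, and <>ψ holds iff ψ holds at some accessible world.
Let φ = ~(<>q & ~[]p). Evaluate φ at each world:
  u (successors {u, w, z, n}): φ is false.
  v (successors {v, w, y, m, n}): φ is true.
  w (successors {u, v, w, t, m, n, k}): φ is false.
  x (successors {w, x, t, m, n}): φ is false.
  y (successors {y, z, m, n}): φ is true.
  z (successors {x, z, n}): φ is true.
  t (successors {x, y, t}): φ is false.
  m (successors {x, z, m}): φ is true.
  n (successors {t, n, k}): φ is false.
  k (successors {u, w, x, t, m, k}): φ is false.
For instance, at n:
  At n: <>q & ~[]p is true, so ~(<>q & ~[]p) is false.
    At n: <>q is true, ~[]p is true, so <>q & ~[]p is true.
      At n: <>q requires q at some successor in {t, n, k}.
        q holds at t, so <>q is true at n.
      At n: []p is false, so ~[]p is true.
Satisfying worlds: {v, y, z, m}

4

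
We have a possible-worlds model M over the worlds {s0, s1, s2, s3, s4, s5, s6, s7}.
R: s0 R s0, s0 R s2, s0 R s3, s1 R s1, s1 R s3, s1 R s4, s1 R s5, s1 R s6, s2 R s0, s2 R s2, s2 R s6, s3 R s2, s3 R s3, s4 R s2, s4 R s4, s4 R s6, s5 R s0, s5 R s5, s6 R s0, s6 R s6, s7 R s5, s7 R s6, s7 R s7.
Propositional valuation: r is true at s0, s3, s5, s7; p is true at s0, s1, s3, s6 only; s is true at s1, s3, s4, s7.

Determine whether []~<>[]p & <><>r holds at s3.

No

At s3: []~<>[]p is false, <><>r is true, so []~<>[]p & <><>r is false.
  At s3: []~<>[]p requires ~<>[]p at every successor {s2, s3}.
    ~<>[]p fails at s2, so []~<>[]p is false at s3.
      At s2: <>[]p is true, so ~<>[]p is false.
  At s3: <><>r requires <>r at some successor in {s2, s3}.
    <>r holds at s2, so <><>r is true at s3.
      At s2: <>r requires r at some successor in {s0, s2, s6}.
        r holds at s0, so <>r is true at s2.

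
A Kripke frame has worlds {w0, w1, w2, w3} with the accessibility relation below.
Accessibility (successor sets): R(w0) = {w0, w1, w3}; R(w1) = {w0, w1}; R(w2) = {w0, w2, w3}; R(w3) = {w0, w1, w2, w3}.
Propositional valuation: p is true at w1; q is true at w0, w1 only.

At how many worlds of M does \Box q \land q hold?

Let φ = \Box q \land q. Evaluate φ at each world:
  w0 (successors {w0, w1, w3}): φ is false.
  w1 (successors {w0, w1}): φ is true.
  w2 (successors {w0, w2, w3}): φ is false.
  w3 (successors {w0, w1, w2, w3}): φ is false.
For instance, at w0:
  At w0: \Box q is false, q is true, so \Box q \land q is false.
    At w0: \Box q requires q at every successor {w0, w1, w3}.
      q fails at w3, so \Box q is false at w0.
Satisfying worlds: {w1}

1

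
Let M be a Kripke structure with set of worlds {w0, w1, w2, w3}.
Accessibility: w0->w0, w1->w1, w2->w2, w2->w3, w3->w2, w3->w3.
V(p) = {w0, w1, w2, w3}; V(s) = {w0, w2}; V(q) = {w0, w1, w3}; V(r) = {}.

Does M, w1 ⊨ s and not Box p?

No

Recall that Box ψ holds at a world iff ψ holds at every accessible world, and Dia ψ holds iff ψ holds at some accessible world.
At w1: s is false, not Box p is false, so s and not Box p is false.
  At w1: Box p is true, so not Box p is false.
    At w1: Box p requires p at every successor {w1}.
      At w1: p is true.
    So Box p is true at w1.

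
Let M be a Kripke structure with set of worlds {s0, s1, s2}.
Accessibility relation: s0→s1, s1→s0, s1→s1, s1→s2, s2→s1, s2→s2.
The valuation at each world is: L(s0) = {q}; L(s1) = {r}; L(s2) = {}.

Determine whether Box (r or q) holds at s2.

Recall that Box ψ holds at a world iff ψ holds at every accessible world, and Dia ψ holds iff ψ holds at some accessible world.
At s2: Box (r or q) requires r or q at every successor {s1, s2}.
  r or q fails at s2, so Box (r or q) is false at s2.

No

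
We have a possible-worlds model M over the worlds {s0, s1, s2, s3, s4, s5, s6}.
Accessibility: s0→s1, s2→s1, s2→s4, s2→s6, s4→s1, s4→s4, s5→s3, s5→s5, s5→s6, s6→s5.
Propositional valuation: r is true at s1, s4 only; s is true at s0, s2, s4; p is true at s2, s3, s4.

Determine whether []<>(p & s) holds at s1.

Recall that []ψ holds at a world iff ψ holds at every accessible world, and <>ψ holds iff ψ holds at some accessible world.
At s1: no accessible worlds, so []<>(p & s) holds vacuously.

Yes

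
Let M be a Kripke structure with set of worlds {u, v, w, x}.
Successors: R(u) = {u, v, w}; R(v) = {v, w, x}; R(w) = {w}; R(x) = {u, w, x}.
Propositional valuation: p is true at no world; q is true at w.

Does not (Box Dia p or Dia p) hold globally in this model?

Let φ = not (Box Dia p or Dia p). Evaluate φ at each world:
  u (successors {u, v, w}): φ is true.
  v (successors {v, w, x}): φ is true.
  w (successors {w}): φ is true.
  x (successors {u, w, x}): φ is true.
For instance, at w:
  At w: Box Dia p or Dia p is false, so not (Box Dia p or Dia p) is true.
    At w: Box Dia p is false, Dia p is false, so Box Dia p or Dia p is false.
      At w: Box Dia p requires Dia p at every successor {w}.
        Dia p fails at w, so Box Dia p is false at w.
      At w: Dia p requires p at some successor in {w}.
        At w: p is false.
      So Dia p is false at w.

Yes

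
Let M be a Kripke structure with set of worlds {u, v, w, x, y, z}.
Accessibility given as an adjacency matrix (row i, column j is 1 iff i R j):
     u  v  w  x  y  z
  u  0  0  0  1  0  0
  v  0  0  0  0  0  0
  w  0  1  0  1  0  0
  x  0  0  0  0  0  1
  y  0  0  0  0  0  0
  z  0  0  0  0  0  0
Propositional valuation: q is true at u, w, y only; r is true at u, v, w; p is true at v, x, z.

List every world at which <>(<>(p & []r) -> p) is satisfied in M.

u, w, x

Recall that []ψ holds at a world iff ψ holds at every accessible world, and <>ψ holds iff ψ holds at some accessible world.
Let φ = <>(<>(p & []r) -> p). Evaluate φ at each world:
  u (successors {x}): φ is true.
  v (successors ∅): φ is false.
  w (successors {v, x}): φ is true.
  x (successors {z}): φ is true.
  y (successors ∅): φ is false.
  z (successors ∅): φ is false.
For instance, at w:
  At w: <>(<>(p & []r) -> p) requires <>(p & []r) -> p at some successor in {v, x}.
    <>(p & []r) -> p holds at v, so <>(<>(p & []r) -> p) is true at w.
      At v: <>(p & []r) is false, p is true, so <>(p & []r) -> p is true.
Satisfying worlds: {u, w, x}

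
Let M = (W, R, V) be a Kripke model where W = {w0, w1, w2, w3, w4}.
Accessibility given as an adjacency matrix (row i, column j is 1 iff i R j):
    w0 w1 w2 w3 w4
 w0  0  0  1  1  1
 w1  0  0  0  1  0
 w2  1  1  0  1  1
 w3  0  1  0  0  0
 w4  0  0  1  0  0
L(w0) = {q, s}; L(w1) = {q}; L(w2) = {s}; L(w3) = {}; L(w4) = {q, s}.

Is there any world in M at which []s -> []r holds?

Let φ = []s -> []r. Evaluate φ at each world:
  w0 (successors {w2, w3, w4}): φ is true.
  w1 (successors {w3}): φ is true.
  w2 (successors {w0, w1, w3, w4}): φ is true.
  w3 (successors {w1}): φ is true.
  w4 (successors {w2}): φ is false.
Detail at w0 (witness):
  At w0: []s is false, []r is false, so []s -> []r is true.
    At w0: []s requires s at every successor {w2, w3, w4}.
      s fails at w3, so []s is false at w0.
    At w0: []r requires r at every successor {w2, w3, w4}.
      r fails at w2, so []r is false at w0.

Yes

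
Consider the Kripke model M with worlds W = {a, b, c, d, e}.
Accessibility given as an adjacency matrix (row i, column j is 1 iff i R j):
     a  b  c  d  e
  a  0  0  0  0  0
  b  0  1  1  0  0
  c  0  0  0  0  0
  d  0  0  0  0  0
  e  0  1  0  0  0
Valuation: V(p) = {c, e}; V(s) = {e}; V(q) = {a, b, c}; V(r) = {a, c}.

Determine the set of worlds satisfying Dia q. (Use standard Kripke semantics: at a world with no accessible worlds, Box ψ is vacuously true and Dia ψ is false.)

b, e

Let φ = Dia q. Evaluate φ at each world:
  a (successors ∅): φ is false.
  b (successors {b, c}): φ is true.
  c (successors ∅): φ is false.
  d (successors ∅): φ is false.
  e (successors {b}): φ is true.
For instance, at b:
  At b: Dia q requires q at some successor in {b, c}.
    q holds at b, so Dia q is true at b.
Satisfying worlds: {b, e}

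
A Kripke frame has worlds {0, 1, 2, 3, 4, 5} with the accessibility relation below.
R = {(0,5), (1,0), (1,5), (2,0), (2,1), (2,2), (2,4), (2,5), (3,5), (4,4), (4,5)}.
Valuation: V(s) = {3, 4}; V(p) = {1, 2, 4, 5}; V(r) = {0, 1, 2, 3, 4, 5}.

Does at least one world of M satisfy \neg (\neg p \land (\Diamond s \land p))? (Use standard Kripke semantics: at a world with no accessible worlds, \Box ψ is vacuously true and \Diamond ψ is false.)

Recall that \Diamond ψ holds at a world iff ψ holds at some accessible world.
Let φ = \neg (\neg p \land (\Diamond s \land p)). Evaluate φ at each world:
  0 (successors {5}): φ is true.
  1 (successors {0, 5}): φ is true.
  2 (successors {0, 1, 2, 4, 5}): φ is true.
  3 (successors {5}): φ is true.
  4 (successors {4, 5}): φ is true.
  5 (successors ∅): φ is true.
Detail at 0 (witness):
  At 0: \neg p \land (\Diamond s \land p) is false, so \neg (\neg p \land (\Diamond s \land p)) is true.
    At 0: \neg p is true, \Diamond s \land p is false, so \neg p \land (\Diamond s \land p) is false.
      At 0: \Diamond s is false, p is false, so \Diamond s \land p is false.

Yes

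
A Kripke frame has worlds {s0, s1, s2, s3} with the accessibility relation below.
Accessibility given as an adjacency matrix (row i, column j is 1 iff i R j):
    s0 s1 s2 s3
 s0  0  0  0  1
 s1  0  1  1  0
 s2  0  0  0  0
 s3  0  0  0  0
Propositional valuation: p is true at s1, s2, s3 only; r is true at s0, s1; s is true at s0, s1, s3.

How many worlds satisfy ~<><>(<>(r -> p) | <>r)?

Recall that <>ψ holds at a world iff ψ holds at some accessible world.
Let φ = ~<><>(<>(r -> p) | <>r). Evaluate φ at each world:
  s0 (successors {s3}): φ is true.
  s1 (successors {s1, s2}): φ is false.
  s2 (successors ∅): φ is true.
  s3 (successors ∅): φ is true.
For instance, at s1:
  At s1: <><>(<>(r -> p) | <>r) is true, so ~<><>(<>(r -> p) | <>r) is false.
    At s1: <><>(<>(r -> p) | <>r) requires <>(<>(r -> p) | <>r) at some successor in {s1, s2}.
      <>(<>(r -> p) | <>r) holds at s1, so <><>(<>(r -> p) | <>r) is true at s1.
Satisfying worlds: {s0, s2, s3}

3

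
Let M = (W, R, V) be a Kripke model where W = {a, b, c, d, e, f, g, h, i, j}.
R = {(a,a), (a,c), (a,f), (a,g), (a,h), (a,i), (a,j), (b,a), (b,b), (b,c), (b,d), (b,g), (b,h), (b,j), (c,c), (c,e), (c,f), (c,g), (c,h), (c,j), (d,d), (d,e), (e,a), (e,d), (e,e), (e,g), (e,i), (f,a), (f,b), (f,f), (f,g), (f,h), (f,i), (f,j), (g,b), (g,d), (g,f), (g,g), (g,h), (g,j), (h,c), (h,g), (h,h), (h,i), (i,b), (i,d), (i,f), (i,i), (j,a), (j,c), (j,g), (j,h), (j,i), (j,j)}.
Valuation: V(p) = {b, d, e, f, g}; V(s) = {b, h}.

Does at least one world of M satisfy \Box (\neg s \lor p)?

Yes

Recall that \Box ψ holds at a world iff ψ holds at every accessible world, and \Diamond ψ holds iff ψ holds at some accessible world.
Let φ = \Box (\neg s \lor p). Evaluate φ at each world:
  a (successors {a, c, f, g, h, i, j}): φ is false.
  b (successors {a, b, c, d, g, h, j}): φ is false.
  c (successors {c, e, f, g, h, j}): φ is false.
  d (successors {d, e}): φ is true.
  e (successors {a, d, e, g, i}): φ is true.
  f (successors {a, b, f, g, h, i, j}): φ is false.
  g (successors {b, d, f, g, h, j}): φ is false.
  h (successors {c, g, h, i}): φ is false.
  i (successors {b, d, f, i}): φ is true.
  j (successors {a, c, g, h, i, j}): φ is false.
Detail at d (witness):
  At d: \Box (\neg s \lor p) requires \neg s \lor p at every successor {d, e}.
    At d: \neg s \lor p is true.
    At e: \neg s \lor p is true.
  So \Box (\neg s \lor p) is true at d.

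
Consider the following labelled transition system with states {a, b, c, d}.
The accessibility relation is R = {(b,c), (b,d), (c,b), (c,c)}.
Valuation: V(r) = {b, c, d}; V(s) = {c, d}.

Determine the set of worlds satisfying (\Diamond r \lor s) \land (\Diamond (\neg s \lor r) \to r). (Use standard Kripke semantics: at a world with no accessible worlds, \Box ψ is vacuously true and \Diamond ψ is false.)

b, c, d

Recall that \Diamond ψ holds at a world iff ψ holds at some accessible world.
Let φ = (\Diamond r \lor s) \land (\Diamond (\neg s \lor r) \to r). Evaluate φ at each world:
  a (successors ∅): φ is false.
  b (successors {c, d}): φ is true.
  c (successors {b, c}): φ is true.
  d (successors ∅): φ is true.
For instance, at b:
  At b: \Diamond r \lor s is true, \Diamond (\neg s \lor r) \to r is true, so (\Diamond r \lor s) \land (\Diamond (\neg s \lor r) \to r) is true.
    At b: \Diamond r is true, s is false, so \Diamond r \lor s is true.
      At b: \Diamond r requires r at some successor in {c, d}.
        r holds at c, so \Diamond r is true at b.
    At b: \Diamond (\neg s \lor r) is true, r is true, so \Diamond (\neg s \lor r) \to r is true.
      At b: \Diamond (\neg s \lor r) requires \neg s \lor r at some successor in {c, d}.
        \neg s \lor r holds at c, so \Diamond (\neg s \lor r) is true at b.
Satisfying worlds: {b, c, d}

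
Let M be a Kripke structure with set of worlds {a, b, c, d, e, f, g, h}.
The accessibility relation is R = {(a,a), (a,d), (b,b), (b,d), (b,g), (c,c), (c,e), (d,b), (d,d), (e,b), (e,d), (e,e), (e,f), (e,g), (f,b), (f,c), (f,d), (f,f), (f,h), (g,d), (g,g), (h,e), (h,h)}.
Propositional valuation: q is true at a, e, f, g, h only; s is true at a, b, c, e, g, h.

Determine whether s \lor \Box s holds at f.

No

At f: s is false, \Box s is false, so s \lor \Box s is false.
  At f: \Box s requires s at every successor {b, c, d, f, h}.
    s fails at d, so \Box s is false at f.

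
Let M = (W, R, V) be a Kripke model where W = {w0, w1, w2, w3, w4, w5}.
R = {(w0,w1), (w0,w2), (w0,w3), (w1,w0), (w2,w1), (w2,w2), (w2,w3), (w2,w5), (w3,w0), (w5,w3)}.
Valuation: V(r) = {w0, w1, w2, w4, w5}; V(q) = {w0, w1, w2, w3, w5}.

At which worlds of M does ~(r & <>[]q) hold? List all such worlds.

w3, w4

Let φ = ~(r & <>[]q). Evaluate φ at each world:
  w0 (successors {w1, w2, w3}): φ is false.
  w1 (successors {w0}): φ is false.
  w2 (successors {w1, w2, w3, w5}): φ is false.
  w3 (successors {w0}): φ is true.
  w4 (successors ∅): φ is true.
  w5 (successors {w3}): φ is false.
For instance, at w2:
  At w2: r & <>[]q is true, so ~(r & <>[]q) is false.
    At w2: r is true, <>[]q is true, so r & <>[]q is true.
      At w2: <>[]q requires []q at some successor in {w1, w2, w3, w5}.
        []q holds at w1, so <>[]q is true at w2.
Satisfying worlds: {w3, w4}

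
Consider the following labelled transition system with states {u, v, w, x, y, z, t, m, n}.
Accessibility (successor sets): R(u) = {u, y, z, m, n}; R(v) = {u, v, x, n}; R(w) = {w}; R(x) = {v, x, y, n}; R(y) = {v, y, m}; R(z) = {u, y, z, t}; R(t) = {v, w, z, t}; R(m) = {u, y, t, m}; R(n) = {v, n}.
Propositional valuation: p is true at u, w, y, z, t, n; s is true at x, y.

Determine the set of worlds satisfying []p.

Recall that []ψ holds at a world iff ψ holds at every accessible world, and <>ψ holds iff ψ holds at some accessible world.
Let φ = []p. Evaluate φ at each world:
  u (successors {u, y, z, m, n}): φ is false.
  v (successors {u, v, x, n}): φ is false.
  w (successors {w}): φ is true.
  x (successors {v, x, y, n}): φ is false.
  y (successors {v, y, m}): φ is false.
  z (successors {u, y, z, t}): φ is true.
  t (successors {v, w, z, t}): φ is false.
  m (successors {u, y, t, m}): φ is false.
  n (successors {v, n}): φ is false.
For instance, at y:
  At y: []p requires p at every successor {v, y, m}.
    p fails at v, so []p is false at y.
Satisfying worlds: {w, z}

w, z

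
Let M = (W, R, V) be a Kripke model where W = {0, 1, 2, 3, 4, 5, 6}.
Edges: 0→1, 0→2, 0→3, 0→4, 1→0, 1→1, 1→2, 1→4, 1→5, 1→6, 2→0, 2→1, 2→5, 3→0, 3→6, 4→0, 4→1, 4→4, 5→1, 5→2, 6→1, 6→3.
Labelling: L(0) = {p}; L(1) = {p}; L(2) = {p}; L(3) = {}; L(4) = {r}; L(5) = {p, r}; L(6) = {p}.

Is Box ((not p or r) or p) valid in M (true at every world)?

Let φ = Box ((not p or r) or p). Evaluate φ at each world:
  0 (successors {1, 2, 3, 4}): φ is true.
  1 (successors {0, 1, 2, 4, 5, 6}): φ is true.
  2 (successors {0, 1, 5}): φ is true.
  3 (successors {0, 6}): φ is true.
  4 (successors {0, 1, 4}): φ is true.
  5 (successors {1, 2}): φ is true.
  6 (successors {1, 3}): φ is true.
For instance, at 4:
  At 4: Box ((not p or r) or p) requires (not p or r) or p at every successor {0, 1, 4}.
    At 0: (not p or r) or p is true.
    At 1: (not p or r) or p is true.
    At 4: (not p or r) or p is true.
  So Box ((not p or r) or p) is true at 4.

Yes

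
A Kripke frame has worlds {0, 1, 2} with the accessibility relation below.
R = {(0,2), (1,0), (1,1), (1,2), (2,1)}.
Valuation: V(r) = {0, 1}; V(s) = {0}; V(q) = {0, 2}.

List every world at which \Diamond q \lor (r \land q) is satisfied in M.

Let φ = \Diamond q \lor (r \land q). Evaluate φ at each world:
  0 (successors {2}): φ is true.
  1 (successors {0, 1, 2}): φ is true.
  2 (successors {1}): φ is false.
For instance, at 1:
  At 1: \Diamond q is true, r \land q is false, so \Diamond q \lor (r \land q) is true.
    At 1: \Diamond q requires q at some successor in {0, 1, 2}.
      q holds at 0, so \Diamond q is true at 1.
Satisfying worlds: {0, 1}

0, 1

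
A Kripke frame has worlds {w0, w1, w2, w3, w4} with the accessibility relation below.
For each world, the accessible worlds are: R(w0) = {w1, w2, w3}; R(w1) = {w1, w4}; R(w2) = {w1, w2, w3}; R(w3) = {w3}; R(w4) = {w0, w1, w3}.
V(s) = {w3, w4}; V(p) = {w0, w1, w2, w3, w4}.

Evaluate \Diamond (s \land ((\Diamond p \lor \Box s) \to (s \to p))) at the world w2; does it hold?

Yes

Recall that \Box ψ holds at a world iff ψ holds at every accessible world, and \Diamond ψ holds iff ψ holds at some accessible world.
At w2: \Diamond (s \land ((\Diamond p \lor \Box s) \to (s \to p))) requires s \land ((\Diamond p \lor \Box s) \to (s \to p)) at some successor in {w1, w2, w3}.
  s \land ((\Diamond p \lor \Box s) \to (s \to p)) holds at w3, so \Diamond (s \land ((\Diamond p \lor \Box s) \to (s \to p))) is true at w2.
    At w3: s is true, (\Diamond p \lor \Box s) \to (s \to p) is true, so s \land ((\Diamond p \lor \Box s) \to (s \to p)) is true.
      At w3: \Diamond p \lor \Box s is true, s \to p is true, so (\Diamond p \lor \Box s) \to (s \to p) is true.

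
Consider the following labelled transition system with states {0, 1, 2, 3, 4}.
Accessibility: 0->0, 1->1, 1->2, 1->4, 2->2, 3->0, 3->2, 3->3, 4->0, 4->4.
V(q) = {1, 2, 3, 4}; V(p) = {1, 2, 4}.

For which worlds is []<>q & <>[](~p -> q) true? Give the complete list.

Recall that []ψ holds at a world iff ψ holds at every accessible world, and <>ψ holds iff ψ holds at some accessible world.
Let φ = []<>q & <>[](~p -> q). Evaluate φ at each world:
  0 (successors {0}): φ is false.
  1 (successors {1, 2, 4}): φ is true.
  2 (successors {2}): φ is true.
  3 (successors {0, 2, 3}): φ is false.
  4 (successors {0, 4}): φ is false.
For instance, at 1:
  At 1: []<>q is true, <>[](~p -> q) is true, so []<>q & <>[](~p -> q) is true.
    At 1: []<>q requires <>q at every successor {1, 2, 4}.
      At 1: <>q is true.
      At 2: <>q is true.
      At 4: <>q is true.
    So []<>q is true at 1.
    At 1: <>[](~p -> q) requires [](~p -> q) at some successor in {1, 2, 4}.
      [](~p -> q) holds at 1, so <>[](~p -> q) is true at 1.
Satisfying worlds: {1, 2}

1, 2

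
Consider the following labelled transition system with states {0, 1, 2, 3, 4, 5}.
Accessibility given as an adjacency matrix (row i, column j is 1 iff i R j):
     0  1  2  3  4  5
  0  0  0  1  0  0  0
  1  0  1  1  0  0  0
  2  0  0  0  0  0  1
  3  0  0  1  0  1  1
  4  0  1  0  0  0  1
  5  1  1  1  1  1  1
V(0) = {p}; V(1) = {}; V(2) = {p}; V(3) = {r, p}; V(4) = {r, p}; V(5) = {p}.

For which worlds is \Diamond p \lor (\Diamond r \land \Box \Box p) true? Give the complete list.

Let φ = \Diamond p \lor (\Diamond r \land \Box \Box p). Evaluate φ at each world:
  0 (successors {2}): φ is true.
  1 (successors {1, 2}): φ is true.
  2 (successors {5}): φ is true.
  3 (successors {2, 4, 5}): φ is true.
  4 (successors {1, 5}): φ is true.
  5 (successors {0, 1, 2, 3, 4, 5}): φ is true.
For instance, at 1:
  At 1: \Diamond p is true, \Diamond r \land \Box \Box p is false, so \Diamond p \lor (\Diamond r \land \Box \Box p) is true.
    At 1: \Diamond p requires p at some successor in {1, 2}.
      p holds at 2, so \Diamond p is true at 1.
    At 1: \Diamond r is false, \Box \Box p is false, so \Diamond r \land \Box \Box p is false.
      At 1: \Diamond r requires r at some successor in {1, 2}.
        At 1: r is false.
        At 2: r is false.
      So \Diamond r is false at 1.
      At 1: \Box \Box p requires \Box p at every successor {1, 2}.
        \Box p fails at 1, so \Box \Box p is false at 1.
Satisfying worlds: {0, 1, 2, 3, 4, 5}

0, 1, 2, 3, 4, 5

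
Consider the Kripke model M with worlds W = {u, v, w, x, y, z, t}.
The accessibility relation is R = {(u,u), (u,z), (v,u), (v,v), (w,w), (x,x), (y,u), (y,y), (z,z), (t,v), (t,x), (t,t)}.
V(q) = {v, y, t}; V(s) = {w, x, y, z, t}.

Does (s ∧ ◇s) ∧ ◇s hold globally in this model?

Recall that ◇ψ holds at a world iff ψ holds at some accessible world.
Let φ = (s ∧ ◇s) ∧ ◇s. Evaluate φ at each world:
  u (successors {u, z}): φ is false.
  v (successors {u, v}): φ is false.
  w (successors {w}): φ is true.
  x (successors {x}): φ is true.
  y (successors {u, y}): φ is true.
  z (successors {z}): φ is true.
  t (successors {v, x, t}): φ is true.
Detail at u (counterexample):
  At u: s ∧ ◇s is false, ◇s is true, so (s ∧ ◇s) ∧ ◇s is false.
    At u: s is false, ◇s is true, so s ∧ ◇s is false.
      At u: ◇s requires s at some successor in {u, z}.
        s holds at z, so ◇s is true at u.
    At u: ◇s requires s at some successor in {u, z}.
      s holds at z, so ◇s is true at u.

No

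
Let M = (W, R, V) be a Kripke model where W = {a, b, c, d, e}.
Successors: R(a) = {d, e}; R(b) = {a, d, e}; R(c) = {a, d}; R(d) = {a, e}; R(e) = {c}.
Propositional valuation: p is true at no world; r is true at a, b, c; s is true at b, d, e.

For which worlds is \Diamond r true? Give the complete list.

b, c, d, e

Let φ = \Diamond r. Evaluate φ at each world:
  a (successors {d, e}): φ is false.
  b (successors {a, d, e}): φ is true.
  c (successors {a, d}): φ is true.
  d (successors {a, e}): φ is true.
  e (successors {c}): φ is true.
For instance, at d:
  At d: \Diamond r requires r at some successor in {a, e}.
    r holds at a, so \Diamond r is true at d.
Satisfying worlds: {b, c, d, e}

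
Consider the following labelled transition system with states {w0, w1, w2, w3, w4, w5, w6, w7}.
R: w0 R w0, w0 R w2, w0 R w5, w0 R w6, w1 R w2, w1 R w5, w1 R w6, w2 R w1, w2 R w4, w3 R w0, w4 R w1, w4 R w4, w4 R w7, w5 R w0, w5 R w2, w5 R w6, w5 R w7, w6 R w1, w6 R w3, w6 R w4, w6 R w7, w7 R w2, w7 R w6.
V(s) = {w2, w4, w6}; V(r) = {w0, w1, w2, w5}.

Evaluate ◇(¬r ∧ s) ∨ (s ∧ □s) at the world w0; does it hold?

Yes

At w0: ◇(¬r ∧ s) is true, s ∧ □s is false, so ◇(¬r ∧ s) ∨ (s ∧ □s) is true.
  At w0: ◇(¬r ∧ s) requires ¬r ∧ s at some successor in {w0, w2, w5, w6}.
    ¬r ∧ s holds at w6, so ◇(¬r ∧ s) is true at w0.
  At w0: s is false, □s is false, so s ∧ □s is false.
    At w0: □s requires s at every successor {w0, w2, w5, w6}.
      s fails at w0, so □s is false at w0.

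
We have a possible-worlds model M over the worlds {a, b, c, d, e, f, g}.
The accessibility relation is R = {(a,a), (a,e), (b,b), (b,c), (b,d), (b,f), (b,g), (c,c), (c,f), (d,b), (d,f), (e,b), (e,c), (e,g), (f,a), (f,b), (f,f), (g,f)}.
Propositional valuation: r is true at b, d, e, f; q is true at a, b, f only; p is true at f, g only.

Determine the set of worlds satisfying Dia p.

b, c, d, e, f, g

Let φ = Dia p. Evaluate φ at each world:
  a (successors {a, e}): φ is false.
  b (successors {b, c, d, f, g}): φ is true.
  c (successors {c, f}): φ is true.
  d (successors {b, f}): φ is true.
  e (successors {b, c, g}): φ is true.
  f (successors {a, b, f}): φ is true.
  g (successors {f}): φ is true.
For instance, at e:
  At e: Dia p requires p at some successor in {b, c, g}.
    p holds at g, so Dia p is true at e.
Satisfying worlds: {b, c, d, e, f, g}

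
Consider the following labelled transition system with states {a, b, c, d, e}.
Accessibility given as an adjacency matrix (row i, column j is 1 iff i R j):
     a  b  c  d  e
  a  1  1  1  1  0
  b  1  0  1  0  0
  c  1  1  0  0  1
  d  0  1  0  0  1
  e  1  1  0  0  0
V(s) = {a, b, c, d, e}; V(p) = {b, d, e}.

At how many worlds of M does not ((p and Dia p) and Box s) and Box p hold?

0

Let φ = not ((p and Dia p) and Box s) and Box p. Evaluate φ at each world:
  a (successors {a, b, c, d}): φ is false.
  b (successors {a, c}): φ is false.
  c (successors {a, b, e}): φ is false.
  d (successors {b, e}): φ is false.
  e (successors {a, b}): φ is false.
For instance, at b:
  At b: not ((p and Dia p) and Box s) is true, Box p is false, so not ((p and Dia p) and Box s) and Box p is false.
    At b: (p and Dia p) and Box s is false, so not ((p and Dia p) and Box s) is true.
      At b: p and Dia p is false, Box s is true, so (p and Dia p) and Box s is false.
    At b: Box p requires p at every successor {a, c}.
      p fails at a, so Box p is false at b.
Satisfying worlds: none.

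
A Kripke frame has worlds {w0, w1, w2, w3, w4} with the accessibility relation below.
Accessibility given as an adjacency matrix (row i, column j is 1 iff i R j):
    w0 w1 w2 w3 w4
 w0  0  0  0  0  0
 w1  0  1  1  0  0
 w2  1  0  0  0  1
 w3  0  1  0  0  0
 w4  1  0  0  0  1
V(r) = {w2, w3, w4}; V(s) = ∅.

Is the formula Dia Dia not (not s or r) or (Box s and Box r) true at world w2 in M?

No

At w2: Dia Dia not (not s or r) is false, Box s and Box r is false, so Dia Dia not (not s or r) or (Box s and Box r) is false.
  At w2: Dia Dia not (not s or r) requires Dia not (not s or r) at some successor in {w0, w4}.
    At w0: Dia not (not s or r) is false.
    At w4: Dia not (not s or r) is false.
  So Dia Dia not (not s or r) is false at w2.
  At w2: Box s is false, Box r is false, so Box s and Box r is false.
    At w2: Box s requires s at every successor {w0, w4}.
      s fails at w0, so Box s is false at w2.
    At w2: Box r requires r at every successor {w0, w4}.
      r fails at w0, so Box r is false at w2.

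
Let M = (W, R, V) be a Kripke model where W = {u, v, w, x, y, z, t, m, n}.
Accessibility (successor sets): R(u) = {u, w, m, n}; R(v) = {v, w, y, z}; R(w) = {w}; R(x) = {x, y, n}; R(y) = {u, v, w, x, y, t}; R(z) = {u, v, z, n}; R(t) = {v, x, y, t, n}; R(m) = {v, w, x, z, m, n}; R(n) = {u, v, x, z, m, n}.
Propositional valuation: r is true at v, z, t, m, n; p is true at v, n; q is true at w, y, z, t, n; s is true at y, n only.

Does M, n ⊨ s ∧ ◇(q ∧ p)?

At n: s is true, ◇(q ∧ p) is true, so s ∧ ◇(q ∧ p) is true.
  At n: ◇(q ∧ p) requires q ∧ p at some successor in {u, v, x, z, m, n}.
    q ∧ p holds at n, so ◇(q ∧ p) is true at n.

Yes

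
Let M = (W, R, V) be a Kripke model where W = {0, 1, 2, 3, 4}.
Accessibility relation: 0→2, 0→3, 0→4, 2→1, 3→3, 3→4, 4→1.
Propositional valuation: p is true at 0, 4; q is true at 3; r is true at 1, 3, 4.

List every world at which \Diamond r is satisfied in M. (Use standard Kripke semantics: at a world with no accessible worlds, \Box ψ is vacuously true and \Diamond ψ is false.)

Let φ = \Diamond r. Evaluate φ at each world:
  0 (successors {2, 3, 4}): φ is true.
  1 (successors ∅): φ is false.
  2 (successors {1}): φ is true.
  3 (successors {3, 4}): φ is true.
  4 (successors {1}): φ is true.
For instance, at 4:
  At 4: \Diamond r requires r at some successor in {1}.
    r holds at 1, so \Diamond r is true at 4.
Satisfying worlds: {0, 2, 3, 4}

0, 2, 3, 4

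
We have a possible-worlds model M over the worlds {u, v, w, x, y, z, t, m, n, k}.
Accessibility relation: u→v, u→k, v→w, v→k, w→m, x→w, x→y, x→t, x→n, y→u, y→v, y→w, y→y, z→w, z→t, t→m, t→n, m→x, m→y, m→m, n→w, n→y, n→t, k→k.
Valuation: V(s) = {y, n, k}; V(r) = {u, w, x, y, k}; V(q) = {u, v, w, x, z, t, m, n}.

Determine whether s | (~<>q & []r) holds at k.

Recall that []ψ holds at a world iff ψ holds at every accessible world, and <>ψ holds iff ψ holds at some accessible world.
At k: s is true, ~<>q & []r is true, so s | (~<>q & []r) is true.
  At k: ~<>q is true, []r is true, so ~<>q & []r is true.
    At k: <>q is false, so ~<>q is true.
      At k: <>q requires q at some successor in {k}.
        At k: q is false.
      So <>q is false at k.
    At k: []r requires r at every successor {k}.
      At k: r is true.
    So []r is true at k.

Yes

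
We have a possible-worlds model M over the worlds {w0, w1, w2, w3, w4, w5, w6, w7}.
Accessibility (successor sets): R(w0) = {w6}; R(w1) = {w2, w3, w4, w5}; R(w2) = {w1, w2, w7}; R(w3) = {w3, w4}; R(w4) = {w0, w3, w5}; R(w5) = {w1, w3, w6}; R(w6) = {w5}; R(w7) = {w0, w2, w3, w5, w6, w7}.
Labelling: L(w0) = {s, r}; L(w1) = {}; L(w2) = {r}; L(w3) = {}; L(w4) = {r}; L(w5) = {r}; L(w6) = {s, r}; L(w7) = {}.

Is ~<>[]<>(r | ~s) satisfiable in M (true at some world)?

No

Let φ = ~<>[]<>(r | ~s). Evaluate φ at each world:
  w0 (successors {w6}): φ is false.
  w1 (successors {w2, w3, w4, w5}): φ is false.
  w2 (successors {w1, w2, w7}): φ is false.
  w3 (successors {w3, w4}): φ is false.
  w4 (successors {w0, w3, w5}): φ is false.
  w5 (successors {w1, w3, w6}): φ is false.
  w6 (successors {w5}): φ is false.
  w7 (successors {w0, w2, w3, w5, w6, w7}): φ is false.
For instance, at w3:
  At w3: <>[]<>(r | ~s) is true, so ~<>[]<>(r | ~s) is false.
    At w3: <>[]<>(r | ~s) requires []<>(r | ~s) at some successor in {w3, w4}.
      []<>(r | ~s) holds at w3, so <>[]<>(r | ~s) is true at w3.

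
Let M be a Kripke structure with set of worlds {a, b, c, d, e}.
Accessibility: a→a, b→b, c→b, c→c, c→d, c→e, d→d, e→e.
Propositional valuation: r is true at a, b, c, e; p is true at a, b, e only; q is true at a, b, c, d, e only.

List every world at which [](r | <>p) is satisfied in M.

Let φ = [](r | <>p). Evaluate φ at each world:
  a (successors {a}): φ is true.
  b (successors {b}): φ is true.
  c (successors {b, c, d, e}): φ is false.
  d (successors {d}): φ is false.
  e (successors {e}): φ is true.
For instance, at d:
  At d: [](r | <>p) requires r | <>p at every successor {d}.
    r | <>p fails at d, so [](r | <>p) is false at d.
      At d: r is false, <>p is false, so r | <>p is false.
Satisfying worlds: {a, b, e}

a, b, e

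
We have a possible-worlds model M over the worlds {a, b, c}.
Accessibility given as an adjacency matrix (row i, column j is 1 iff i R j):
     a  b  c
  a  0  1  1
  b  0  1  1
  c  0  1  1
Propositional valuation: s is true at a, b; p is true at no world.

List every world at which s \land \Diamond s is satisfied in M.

a, b

Recall that \Diamond ψ holds at a world iff ψ holds at some accessible world.
Let φ = s \land \Diamond s. Evaluate φ at each world:
  a (successors {b, c}): φ is true.
  b (successors {b, c}): φ is true.
  c (successors {b, c}): φ is false.
For instance, at c:
  At c: s is false, \Diamond s is true, so s \land \Diamond s is false.
    At c: \Diamond s requires s at some successor in {b, c}.
      s holds at b, so \Diamond s is true at c.
Satisfying worlds: {a, b}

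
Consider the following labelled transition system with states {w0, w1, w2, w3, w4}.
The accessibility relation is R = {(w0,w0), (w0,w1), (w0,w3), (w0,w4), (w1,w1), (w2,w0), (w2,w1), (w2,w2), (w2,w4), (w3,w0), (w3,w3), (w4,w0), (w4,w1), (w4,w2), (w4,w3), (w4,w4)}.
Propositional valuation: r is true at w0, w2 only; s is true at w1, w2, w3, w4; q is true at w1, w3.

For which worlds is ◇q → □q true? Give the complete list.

w1

Recall that □ψ holds at a world iff ψ holds at every accessible world, and ◇ψ holds iff ψ holds at some accessible world.
Let φ = ◇q → □q. Evaluate φ at each world:
  w0 (successors {w0, w1, w3, w4}): φ is false.
  w1 (successors {w1}): φ is true.
  w2 (successors {w0, w1, w2, w4}): φ is false.
  w3 (successors {w0, w3}): φ is false.
  w4 (successors {w0, w1, w2, w3, w4}): φ is false.
For instance, at w4:
  At w4: ◇q is true, □q is false, so ◇q → □q is false.
    At w4: ◇q requires q at some successor in {w0, w1, w2, w3, w4}.
      q holds at w1, so ◇q is true at w4.
    At w4: □q requires q at every successor {w0, w1, w2, w3, w4}.
      q fails at w0, so □q is false at w4.
Satisfying worlds: {w1}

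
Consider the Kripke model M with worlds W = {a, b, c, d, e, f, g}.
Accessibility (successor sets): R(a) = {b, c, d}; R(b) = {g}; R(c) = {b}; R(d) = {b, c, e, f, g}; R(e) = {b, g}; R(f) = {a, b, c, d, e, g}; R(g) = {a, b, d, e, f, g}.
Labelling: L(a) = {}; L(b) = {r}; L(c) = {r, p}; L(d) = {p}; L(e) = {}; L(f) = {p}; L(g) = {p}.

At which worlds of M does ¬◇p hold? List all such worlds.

c

Let φ = ¬◇p. Evaluate φ at each world:
  a (successors {b, c, d}): φ is false.
  b (successors {g}): φ is false.
  c (successors {b}): φ is true.
  d (successors {b, c, e, f, g}): φ is false.
  e (successors {b, g}): φ is false.
  f (successors {a, b, c, d, e, g}): φ is false.
  g (successors {a, b, d, e, f, g}): φ is false.
For instance, at g:
  At g: ◇p is true, so ¬◇p is false.
    At g: ◇p requires p at some successor in {a, b, d, e, f, g}.
      p holds at d, so ◇p is true at g.
Satisfying worlds: {c}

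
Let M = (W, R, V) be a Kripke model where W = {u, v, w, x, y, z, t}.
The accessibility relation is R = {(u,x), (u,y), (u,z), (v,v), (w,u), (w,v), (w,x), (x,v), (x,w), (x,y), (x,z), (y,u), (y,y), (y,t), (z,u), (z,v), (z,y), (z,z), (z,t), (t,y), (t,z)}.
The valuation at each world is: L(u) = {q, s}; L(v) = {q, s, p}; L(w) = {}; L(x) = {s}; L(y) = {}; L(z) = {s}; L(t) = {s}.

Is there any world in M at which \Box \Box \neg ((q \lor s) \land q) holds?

No

Let φ = \Box \Box \neg ((q \lor s) \land q). Evaluate φ at each world:
  u (successors {x, y, z}): φ is false.
  v (successors {v}): φ is false.
  w (successors {u, v, x}): φ is false.
  x (successors {v, w, y, z}): φ is false.
  y (successors {u, y, t}): φ is false.
  z (successors {u, v, y, z, t}): φ is false.
  t (successors {y, z}): φ is false.
For instance, at t:
  At t: \Box \Box \neg ((q \lor s) \land q) requires \Box \neg ((q \lor s) \land q) at every successor {y, z}.
    \Box \neg ((q \lor s) \land q) fails at y, so \Box \Box \neg ((q \lor s) \land q) is false at t.
      At y: \Box \neg ((q \lor s) \land q) requires \neg ((q \lor s) \land q) at every successor {u, y, t}.
        \neg ((q \lor s) \land q) fails at u, so \Box \neg ((q \lor s) \land q) is false at y.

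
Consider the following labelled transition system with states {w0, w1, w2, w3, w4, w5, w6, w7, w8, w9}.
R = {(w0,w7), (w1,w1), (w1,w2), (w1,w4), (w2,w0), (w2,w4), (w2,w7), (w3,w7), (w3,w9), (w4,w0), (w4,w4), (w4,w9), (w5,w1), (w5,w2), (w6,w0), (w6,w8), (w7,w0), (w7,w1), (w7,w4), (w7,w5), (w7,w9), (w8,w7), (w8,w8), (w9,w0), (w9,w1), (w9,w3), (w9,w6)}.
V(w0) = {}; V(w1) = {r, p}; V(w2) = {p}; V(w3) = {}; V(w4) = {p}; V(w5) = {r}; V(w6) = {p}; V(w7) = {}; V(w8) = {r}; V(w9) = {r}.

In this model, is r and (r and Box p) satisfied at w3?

At w3: r is false, r and Box p is false, so r and (r and Box p) is false.
  At w3: r is false, Box p is false, so r and Box p is false.
    At w3: Box p requires p at every successor {w7, w9}.
      p fails at w7, so Box p is false at w3.

No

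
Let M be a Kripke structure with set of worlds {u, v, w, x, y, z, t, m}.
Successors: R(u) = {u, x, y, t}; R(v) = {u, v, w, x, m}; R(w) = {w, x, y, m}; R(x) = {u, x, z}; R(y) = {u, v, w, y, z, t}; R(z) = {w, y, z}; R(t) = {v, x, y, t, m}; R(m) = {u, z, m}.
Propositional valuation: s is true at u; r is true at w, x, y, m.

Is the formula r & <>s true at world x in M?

Yes

At x: r is true, <>s is true, so r & <>s is true.
  At x: <>s requires s at some successor in {u, x, z}.
    s holds at u, so <>s is true at x.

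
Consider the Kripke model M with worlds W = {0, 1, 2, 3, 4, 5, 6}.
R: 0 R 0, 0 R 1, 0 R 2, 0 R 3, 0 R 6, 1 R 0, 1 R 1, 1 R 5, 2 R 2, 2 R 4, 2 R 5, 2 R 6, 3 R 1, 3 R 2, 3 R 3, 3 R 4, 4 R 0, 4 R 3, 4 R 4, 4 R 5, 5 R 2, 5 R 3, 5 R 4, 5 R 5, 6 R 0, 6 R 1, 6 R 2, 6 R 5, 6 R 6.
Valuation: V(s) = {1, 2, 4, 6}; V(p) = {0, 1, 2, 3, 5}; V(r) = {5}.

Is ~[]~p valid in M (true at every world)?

Yes

Recall that []ψ holds at a world iff ψ holds at every accessible world, and <>ψ holds iff ψ holds at some accessible world.
Let φ = ~[]~p. Evaluate φ at each world:
  0 (successors {0, 1, 2, 3, 6}): φ is true.
  1 (successors {0, 1, 5}): φ is true.
  2 (successors {2, 4, 5, 6}): φ is true.
  3 (successors {1, 2, 3, 4}): φ is true.
  4 (successors {0, 3, 4, 5}): φ is true.
  5 (successors {2, 3, 4, 5}): φ is true.
  6 (successors {0, 1, 2, 5, 6}): φ is true.
For instance, at 2:
  At 2: []~p is false, so ~[]~p is true.
    At 2: []~p requires ~p at every successor {2, 4, 5, 6}.
      ~p fails at 2, so []~p is false at 2.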